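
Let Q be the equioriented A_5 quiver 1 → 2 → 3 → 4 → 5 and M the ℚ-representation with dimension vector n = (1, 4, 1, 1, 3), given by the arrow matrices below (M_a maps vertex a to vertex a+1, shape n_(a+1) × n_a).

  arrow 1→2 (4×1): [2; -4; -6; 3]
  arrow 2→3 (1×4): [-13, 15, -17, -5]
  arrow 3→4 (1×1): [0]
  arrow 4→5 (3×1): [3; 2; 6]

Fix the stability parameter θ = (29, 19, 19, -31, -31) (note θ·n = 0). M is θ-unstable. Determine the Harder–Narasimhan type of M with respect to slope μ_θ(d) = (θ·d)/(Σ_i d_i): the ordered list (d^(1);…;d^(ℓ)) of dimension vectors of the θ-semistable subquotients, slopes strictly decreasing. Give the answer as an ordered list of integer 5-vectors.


Via rank(M_{q-1}∘⋯∘M_p): M ≅ I[1,3], I[2,2]^3, I[4,5], I[5,5]^2.
μ_θ-semistable layers: μ^(1)=67/3; μ^(2)=19; μ^(3)=-31

((1, 1, 1, 0, 0); (0, 3, 0, 0, 0); (0, 0, 0, 1, 3))


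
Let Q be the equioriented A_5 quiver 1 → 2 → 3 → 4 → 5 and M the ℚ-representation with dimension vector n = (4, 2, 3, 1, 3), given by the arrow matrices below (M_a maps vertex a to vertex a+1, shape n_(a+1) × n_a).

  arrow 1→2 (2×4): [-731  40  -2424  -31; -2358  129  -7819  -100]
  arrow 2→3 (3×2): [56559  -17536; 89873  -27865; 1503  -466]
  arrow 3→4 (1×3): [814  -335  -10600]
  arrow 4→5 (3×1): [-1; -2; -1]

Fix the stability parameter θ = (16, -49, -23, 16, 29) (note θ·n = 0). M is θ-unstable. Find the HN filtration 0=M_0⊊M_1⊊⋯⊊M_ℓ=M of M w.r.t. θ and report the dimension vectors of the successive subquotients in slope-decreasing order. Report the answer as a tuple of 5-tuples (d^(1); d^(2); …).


Interval decomposition of M: I[1,1]^2, I[1,3], I[1,5], I[3,3], I[5,5]^2.
HN type (ℓ=4): μ^(1)=29; μ^(2)=16; μ^(3)=-56/3; μ^(4)=-23

((0, 0, 0, 0, 3); (2, 0, 0, 1, 0); (2, 2, 2, 0, 0); (0, 0, 1, 0, 0))


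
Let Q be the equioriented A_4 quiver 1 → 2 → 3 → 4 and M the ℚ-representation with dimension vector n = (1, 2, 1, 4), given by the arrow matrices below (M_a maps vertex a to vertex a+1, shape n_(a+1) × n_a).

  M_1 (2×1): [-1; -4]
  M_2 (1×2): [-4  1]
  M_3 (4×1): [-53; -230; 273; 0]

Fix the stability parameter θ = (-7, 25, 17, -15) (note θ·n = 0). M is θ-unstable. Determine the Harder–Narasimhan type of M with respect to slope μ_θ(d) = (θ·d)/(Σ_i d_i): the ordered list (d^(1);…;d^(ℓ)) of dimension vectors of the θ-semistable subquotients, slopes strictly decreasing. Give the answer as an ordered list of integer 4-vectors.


Via rank(M_{q-1}∘⋯∘M_p): M ≅ I[1,2], I[2,4], I[4,4]^3.
μ_θ-semistable layers: μ^(1)=25; μ^(2)=9; μ^(3)=-7; μ^(4)=-15

((0, 1, 0, 0); (0, 1, 1, 1); (1, 0, 0, 0); (0, 0, 0, 3))


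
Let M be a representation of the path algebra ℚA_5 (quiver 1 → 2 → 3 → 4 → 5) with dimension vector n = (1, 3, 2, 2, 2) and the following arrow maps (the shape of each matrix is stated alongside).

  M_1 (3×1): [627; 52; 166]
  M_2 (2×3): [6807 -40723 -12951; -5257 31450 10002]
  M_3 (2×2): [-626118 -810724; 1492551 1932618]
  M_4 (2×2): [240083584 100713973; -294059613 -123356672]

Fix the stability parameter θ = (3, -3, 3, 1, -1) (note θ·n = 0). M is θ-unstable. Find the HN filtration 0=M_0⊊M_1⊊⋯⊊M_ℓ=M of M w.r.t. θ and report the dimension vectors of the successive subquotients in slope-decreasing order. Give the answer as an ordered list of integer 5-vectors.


Via rank(M_{q-1}∘⋯∘M_p): M ≅ I[1,5], I[2,2], I[2,3], I[4,5].
μ_θ-semistable layers: μ^(1)=3; μ^(2)=1; μ^(3)=0; μ^(4)=-3

((0, 0, 1, 0, 0); (0, 0, 1, 1, 1); (1, 1, 0, 1, 1); (0, 2, 0, 0, 0))


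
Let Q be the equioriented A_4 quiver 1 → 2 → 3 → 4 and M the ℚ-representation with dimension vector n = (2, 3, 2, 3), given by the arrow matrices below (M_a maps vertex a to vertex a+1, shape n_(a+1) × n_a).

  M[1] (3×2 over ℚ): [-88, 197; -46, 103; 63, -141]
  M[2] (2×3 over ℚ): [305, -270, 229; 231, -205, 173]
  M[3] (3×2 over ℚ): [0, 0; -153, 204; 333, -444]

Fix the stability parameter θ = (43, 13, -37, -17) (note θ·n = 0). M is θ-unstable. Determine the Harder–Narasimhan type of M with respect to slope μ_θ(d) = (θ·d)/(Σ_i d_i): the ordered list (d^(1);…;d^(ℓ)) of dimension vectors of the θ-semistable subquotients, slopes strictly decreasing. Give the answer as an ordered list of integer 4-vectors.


Interval decomposition of M: I[1,3], I[1,4], I[2,2], I[4,4]^2.
HN type (ℓ=4): μ^(1)=13; μ^(2)=19/3; μ^(3)=1/2; μ^(4)=-17

((0, 1, 0, 0); (1, 1, 1, 0); (1, 1, 1, 1); (0, 0, 0, 2))


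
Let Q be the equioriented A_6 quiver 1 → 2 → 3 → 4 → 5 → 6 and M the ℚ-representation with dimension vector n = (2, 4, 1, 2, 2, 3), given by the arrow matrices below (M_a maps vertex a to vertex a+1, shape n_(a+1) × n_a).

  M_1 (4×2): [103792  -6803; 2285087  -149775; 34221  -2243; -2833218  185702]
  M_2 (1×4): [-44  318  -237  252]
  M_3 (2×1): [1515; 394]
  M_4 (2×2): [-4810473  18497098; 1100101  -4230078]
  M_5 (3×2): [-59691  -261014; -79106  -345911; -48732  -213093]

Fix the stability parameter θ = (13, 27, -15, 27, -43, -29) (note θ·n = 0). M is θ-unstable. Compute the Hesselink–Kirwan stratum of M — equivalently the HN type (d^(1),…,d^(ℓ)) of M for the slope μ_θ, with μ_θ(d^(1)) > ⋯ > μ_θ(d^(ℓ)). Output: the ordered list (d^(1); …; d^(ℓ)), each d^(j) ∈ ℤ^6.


Via rank(M_{q-1}∘⋯∘M_p): M ≅ I[1,2], I[1,6], I[2,2]^2, I[4,6], I[6,6].
μ_θ-semistable layers: μ^(1)=27; μ^(2)=13; μ^(3)=-10/3; μ^(4)=-15; μ^(5)=-29

((0, 3, 0, 0, 0, 0); (1, 0, 0, 0, 0, 0); (1, 1, 1, 1, 1, 1); (0, 0, 0, 1, 1, 1); (0, 0, 0, 0, 0, 1))


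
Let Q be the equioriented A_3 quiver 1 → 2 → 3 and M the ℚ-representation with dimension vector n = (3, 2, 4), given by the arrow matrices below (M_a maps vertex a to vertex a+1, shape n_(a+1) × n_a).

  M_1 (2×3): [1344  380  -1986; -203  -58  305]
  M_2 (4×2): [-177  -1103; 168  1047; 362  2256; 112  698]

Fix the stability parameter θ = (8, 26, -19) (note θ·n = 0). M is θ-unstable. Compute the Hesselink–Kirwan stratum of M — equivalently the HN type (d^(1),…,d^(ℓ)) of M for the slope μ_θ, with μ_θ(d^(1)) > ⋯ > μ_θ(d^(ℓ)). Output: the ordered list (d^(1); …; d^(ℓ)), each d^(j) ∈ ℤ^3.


Barcode: M ≅ I[1,1], I[1,3]^2, I[3,3]^2. HN layers by μ_θ (3 steps, strictly decreasing):
  μ^(1)=8; μ^(2)=5; μ^(3)=-19

((1, 0, 0); (2, 2, 2); (0, 0, 2))


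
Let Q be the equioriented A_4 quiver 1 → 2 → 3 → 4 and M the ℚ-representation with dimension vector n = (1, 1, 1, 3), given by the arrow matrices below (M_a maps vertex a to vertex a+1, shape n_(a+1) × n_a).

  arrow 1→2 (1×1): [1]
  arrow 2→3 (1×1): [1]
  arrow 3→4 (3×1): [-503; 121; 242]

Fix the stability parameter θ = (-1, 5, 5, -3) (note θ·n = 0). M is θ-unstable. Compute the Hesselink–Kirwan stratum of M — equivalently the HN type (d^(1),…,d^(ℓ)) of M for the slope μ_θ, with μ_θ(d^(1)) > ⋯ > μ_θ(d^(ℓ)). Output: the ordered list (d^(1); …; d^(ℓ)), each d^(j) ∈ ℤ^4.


Barcode: M ≅ I[1,4], I[4,4]^2. HN layers by μ_θ (3 steps, strictly decreasing):
  μ^(1)=7/3; μ^(2)=-1; μ^(3)=-3

((0, 1, 1, 1); (1, 0, 0, 0); (0, 0, 0, 2))


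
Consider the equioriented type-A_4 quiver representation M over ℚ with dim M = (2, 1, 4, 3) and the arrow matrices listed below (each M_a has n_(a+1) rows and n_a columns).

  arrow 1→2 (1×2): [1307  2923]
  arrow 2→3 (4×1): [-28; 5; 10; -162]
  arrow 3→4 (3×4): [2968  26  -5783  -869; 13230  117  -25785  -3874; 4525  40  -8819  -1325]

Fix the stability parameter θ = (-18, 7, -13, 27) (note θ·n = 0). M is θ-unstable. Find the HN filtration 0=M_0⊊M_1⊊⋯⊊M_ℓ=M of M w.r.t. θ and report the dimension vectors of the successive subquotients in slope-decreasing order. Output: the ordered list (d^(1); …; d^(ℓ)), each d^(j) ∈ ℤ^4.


Barcode: M ≅ I[1,1], I[1,4], I[3,3], I[3,4]^2. HN layers by μ_θ (4 steps, strictly decreasing):
  μ^(1)=27; μ^(2)=-3; μ^(3)=-13; μ^(4)=-18

((0, 0, 0, 3); (0, 1, 1, 0); (0, 0, 3, 0); (2, 0, 0, 0))


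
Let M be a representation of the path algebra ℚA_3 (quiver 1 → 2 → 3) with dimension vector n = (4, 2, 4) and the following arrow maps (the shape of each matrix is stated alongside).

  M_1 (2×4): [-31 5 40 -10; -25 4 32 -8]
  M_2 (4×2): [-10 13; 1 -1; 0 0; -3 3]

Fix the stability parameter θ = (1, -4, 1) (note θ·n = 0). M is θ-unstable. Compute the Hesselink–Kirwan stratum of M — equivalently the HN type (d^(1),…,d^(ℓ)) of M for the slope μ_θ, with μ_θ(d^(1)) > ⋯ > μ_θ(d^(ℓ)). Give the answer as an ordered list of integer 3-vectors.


Interval decomposition of M: I[1,1]^2, I[1,3]^2, I[3,3]^2.
HN type (ℓ=2): μ^(1)=1; μ^(2)=-3/2

((2, 0, 4); (2, 2, 0))


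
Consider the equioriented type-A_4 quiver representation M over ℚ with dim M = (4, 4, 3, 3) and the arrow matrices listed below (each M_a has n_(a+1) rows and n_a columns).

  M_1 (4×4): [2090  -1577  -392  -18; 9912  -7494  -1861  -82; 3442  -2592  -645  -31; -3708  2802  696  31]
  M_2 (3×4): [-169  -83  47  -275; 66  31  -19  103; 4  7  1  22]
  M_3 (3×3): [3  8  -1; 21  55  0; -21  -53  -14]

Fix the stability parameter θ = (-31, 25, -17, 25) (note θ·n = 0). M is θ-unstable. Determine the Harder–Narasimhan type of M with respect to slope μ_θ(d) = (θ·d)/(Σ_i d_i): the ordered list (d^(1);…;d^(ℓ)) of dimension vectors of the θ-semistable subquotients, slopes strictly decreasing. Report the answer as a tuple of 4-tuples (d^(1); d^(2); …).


Barcode: M ≅ I[1,2], I[1,3], I[1,4]^2, I[4,4]. HN layers by μ_θ (3 steps, strictly decreasing):
  μ^(1)=25; μ^(2)=4; μ^(3)=-31

((0, 1, 0, 3); (0, 3, 3, 0); (4, 0, 0, 0))


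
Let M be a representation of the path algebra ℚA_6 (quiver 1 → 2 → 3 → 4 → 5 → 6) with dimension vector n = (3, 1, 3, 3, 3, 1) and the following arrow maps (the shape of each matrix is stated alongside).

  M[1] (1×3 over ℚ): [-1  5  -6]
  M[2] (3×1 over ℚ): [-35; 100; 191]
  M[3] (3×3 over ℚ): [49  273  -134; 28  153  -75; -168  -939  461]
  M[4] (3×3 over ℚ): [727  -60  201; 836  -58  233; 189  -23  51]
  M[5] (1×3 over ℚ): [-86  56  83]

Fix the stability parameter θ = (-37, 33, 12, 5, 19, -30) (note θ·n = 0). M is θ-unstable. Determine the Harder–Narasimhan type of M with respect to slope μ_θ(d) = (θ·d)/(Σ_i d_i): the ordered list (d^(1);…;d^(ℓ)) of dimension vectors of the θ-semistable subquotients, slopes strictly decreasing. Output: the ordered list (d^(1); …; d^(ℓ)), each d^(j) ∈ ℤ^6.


Via rank(M_{q-1}∘⋯∘M_p): M ≅ I[1,1]^2, I[1,6], I[3,3], I[3,5], I[4,5].
μ_θ-semistable layers: μ^(1)=19; μ^(2)=12; μ^(3)=17/2; μ^(4)=39/5; μ^(5)=5; μ^(6)=-37

((0, 0, 0, 0, 2, 0); (0, 0, 1, 0, 0, 0); (0, 0, 1, 1, 0, 0); (0, 1, 1, 1, 1, 1); (0, 0, 0, 1, 0, 0); (3, 0, 0, 0, 0, 0))


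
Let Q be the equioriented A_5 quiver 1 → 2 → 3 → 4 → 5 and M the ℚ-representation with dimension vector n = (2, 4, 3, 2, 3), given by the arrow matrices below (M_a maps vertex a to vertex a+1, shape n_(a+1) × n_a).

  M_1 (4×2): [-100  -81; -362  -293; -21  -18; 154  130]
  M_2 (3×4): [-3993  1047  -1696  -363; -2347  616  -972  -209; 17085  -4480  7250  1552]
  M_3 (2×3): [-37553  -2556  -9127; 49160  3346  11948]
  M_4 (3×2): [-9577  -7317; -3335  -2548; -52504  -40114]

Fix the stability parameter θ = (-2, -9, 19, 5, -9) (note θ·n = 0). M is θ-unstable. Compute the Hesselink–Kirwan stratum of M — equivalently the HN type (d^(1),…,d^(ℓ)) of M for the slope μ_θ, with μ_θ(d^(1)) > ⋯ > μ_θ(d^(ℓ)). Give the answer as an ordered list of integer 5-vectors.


Via rank(M_{q-1}∘⋯∘M_p): M ≅ I[1,2], I[1,5], I[2,3], I[2,5], I[5,5].
μ_θ-semistable layers: μ^(1)=19; μ^(2)=5; μ^(3)=-11/2; μ^(4)=-9

((0, 0, 1, 0, 0); (0, 0, 2, 2, 2); (2, 2, 0, 0, 0); (0, 2, 0, 0, 1))


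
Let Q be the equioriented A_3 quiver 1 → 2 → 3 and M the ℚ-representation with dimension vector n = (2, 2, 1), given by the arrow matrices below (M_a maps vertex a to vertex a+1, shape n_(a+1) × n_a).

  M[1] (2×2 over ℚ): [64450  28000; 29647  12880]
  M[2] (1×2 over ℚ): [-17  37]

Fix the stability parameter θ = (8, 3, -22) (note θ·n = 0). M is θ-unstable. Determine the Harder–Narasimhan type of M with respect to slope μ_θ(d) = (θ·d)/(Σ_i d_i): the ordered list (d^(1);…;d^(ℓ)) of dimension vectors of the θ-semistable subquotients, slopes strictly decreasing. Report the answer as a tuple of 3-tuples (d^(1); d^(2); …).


Interval decomposition of M: I[1,1], I[1,3], I[2,2].
HN type (ℓ=3): μ^(1)=8; μ^(2)=3; μ^(3)=-11/3

((1, 0, 0); (0, 1, 0); (1, 1, 1))


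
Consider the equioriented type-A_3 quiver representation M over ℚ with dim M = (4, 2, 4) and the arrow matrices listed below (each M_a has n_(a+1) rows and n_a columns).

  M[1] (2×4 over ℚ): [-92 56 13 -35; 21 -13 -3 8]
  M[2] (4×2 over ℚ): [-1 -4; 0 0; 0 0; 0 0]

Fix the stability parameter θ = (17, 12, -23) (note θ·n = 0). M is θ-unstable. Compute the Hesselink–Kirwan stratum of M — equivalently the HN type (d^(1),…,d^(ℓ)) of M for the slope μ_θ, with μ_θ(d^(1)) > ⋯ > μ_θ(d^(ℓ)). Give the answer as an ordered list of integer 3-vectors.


Via rank(M_{q-1}∘⋯∘M_p): M ≅ I[1,1]^2, I[1,2], I[1,3], I[3,3]^3.
μ_θ-semistable layers: μ^(1)=17; μ^(2)=29/2; μ^(3)=2; μ^(4)=-23

((2, 0, 0); (1, 1, 0); (1, 1, 1); (0, 0, 3))


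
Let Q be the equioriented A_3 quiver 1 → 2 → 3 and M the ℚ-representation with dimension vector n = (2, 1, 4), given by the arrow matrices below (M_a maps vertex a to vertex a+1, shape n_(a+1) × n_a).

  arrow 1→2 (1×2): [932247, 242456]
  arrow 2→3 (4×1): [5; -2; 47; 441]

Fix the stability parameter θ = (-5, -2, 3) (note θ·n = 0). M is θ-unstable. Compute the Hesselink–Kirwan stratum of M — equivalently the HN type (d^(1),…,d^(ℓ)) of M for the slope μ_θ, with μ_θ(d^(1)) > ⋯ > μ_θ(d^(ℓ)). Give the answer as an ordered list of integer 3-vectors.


Barcode: M ≅ I[1,1], I[1,3], I[3,3]^3. HN layers by μ_θ (3 steps, strictly decreasing):
  μ^(1)=3; μ^(2)=-2; μ^(3)=-5

((0, 0, 4); (0, 1, 0); (2, 0, 0))


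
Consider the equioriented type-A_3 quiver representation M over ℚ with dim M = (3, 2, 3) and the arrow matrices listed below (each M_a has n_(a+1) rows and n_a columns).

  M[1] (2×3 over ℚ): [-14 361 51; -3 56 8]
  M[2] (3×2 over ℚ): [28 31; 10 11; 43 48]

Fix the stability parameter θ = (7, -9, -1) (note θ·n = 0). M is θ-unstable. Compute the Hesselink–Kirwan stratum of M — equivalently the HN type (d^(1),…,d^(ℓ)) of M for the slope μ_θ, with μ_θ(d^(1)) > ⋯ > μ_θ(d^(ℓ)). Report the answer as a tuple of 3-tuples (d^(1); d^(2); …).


Interval decomposition of M: I[1,1], I[1,3]^2, I[3,3].
HN type (ℓ=2): μ^(1)=7; μ^(2)=-1

((1, 0, 0); (2, 2, 3))


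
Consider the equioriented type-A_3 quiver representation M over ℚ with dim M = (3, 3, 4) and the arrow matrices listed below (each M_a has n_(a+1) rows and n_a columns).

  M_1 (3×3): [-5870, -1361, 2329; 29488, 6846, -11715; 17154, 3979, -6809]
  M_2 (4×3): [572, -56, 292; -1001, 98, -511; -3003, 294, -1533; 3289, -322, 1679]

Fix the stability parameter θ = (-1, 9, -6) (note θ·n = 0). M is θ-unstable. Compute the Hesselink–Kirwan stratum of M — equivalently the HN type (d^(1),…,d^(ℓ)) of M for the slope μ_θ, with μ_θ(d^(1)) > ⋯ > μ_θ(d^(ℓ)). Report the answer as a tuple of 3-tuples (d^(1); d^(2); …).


Via rank(M_{q-1}∘⋯∘M_p): M ≅ I[1,1], I[1,2]^2, I[2,3], I[3,3]^3.
μ_θ-semistable layers: μ^(1)=9; μ^(2)=3/2; μ^(3)=-1; μ^(4)=-6

((0, 2, 0); (0, 1, 1); (3, 0, 0); (0, 0, 3))


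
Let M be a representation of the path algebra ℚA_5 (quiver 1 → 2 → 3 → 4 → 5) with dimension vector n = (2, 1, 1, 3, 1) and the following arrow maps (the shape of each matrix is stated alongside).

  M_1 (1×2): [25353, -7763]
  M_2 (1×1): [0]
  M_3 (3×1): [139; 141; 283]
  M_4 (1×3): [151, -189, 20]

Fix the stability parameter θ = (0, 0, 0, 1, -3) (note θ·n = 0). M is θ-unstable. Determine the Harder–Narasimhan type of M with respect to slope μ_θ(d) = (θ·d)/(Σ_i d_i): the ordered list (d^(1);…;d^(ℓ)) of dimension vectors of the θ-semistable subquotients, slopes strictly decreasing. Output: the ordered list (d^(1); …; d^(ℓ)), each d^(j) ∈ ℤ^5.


Via rank(M_{q-1}∘⋯∘M_p): M ≅ I[1,1], I[1,2], I[3,4], I[4,4], I[4,5].
μ_θ-semistable layers: μ^(1)=1; μ^(2)=0; μ^(3)=-1

((0, 0, 0, 2, 0); (2, 1, 1, 0, 0); (0, 0, 0, 1, 1))


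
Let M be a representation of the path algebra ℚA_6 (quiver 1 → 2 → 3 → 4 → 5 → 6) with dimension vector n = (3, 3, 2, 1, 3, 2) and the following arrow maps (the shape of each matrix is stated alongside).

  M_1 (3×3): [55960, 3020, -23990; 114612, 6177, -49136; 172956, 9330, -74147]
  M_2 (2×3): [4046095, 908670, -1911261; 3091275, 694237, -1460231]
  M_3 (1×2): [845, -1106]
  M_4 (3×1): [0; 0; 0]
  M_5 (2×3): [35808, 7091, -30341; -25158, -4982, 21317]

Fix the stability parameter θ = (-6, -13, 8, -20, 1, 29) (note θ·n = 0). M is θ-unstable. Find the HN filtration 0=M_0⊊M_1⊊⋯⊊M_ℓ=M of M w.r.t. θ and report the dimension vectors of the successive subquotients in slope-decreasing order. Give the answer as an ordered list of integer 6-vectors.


Via rank(M_{q-1}∘⋯∘M_p): M ≅ I[1,1], I[1,3], I[1,4], I[2,2], I[5,5], I[5,6]^2.
μ_θ-semistable layers: μ^(1)=29; μ^(2)=8; μ^(3)=1; μ^(4)=-6; μ^(5)=-19/2; μ^(6)=-13

((0, 0, 0, 0, 0, 2); (0, 0, 1, 0, 0, 0); (0, 0, 0, 0, 3, 0); (1, 0, 1, 1, 0, 0); (2, 2, 0, 0, 0, 0); (0, 1, 0, 0, 0, 0))


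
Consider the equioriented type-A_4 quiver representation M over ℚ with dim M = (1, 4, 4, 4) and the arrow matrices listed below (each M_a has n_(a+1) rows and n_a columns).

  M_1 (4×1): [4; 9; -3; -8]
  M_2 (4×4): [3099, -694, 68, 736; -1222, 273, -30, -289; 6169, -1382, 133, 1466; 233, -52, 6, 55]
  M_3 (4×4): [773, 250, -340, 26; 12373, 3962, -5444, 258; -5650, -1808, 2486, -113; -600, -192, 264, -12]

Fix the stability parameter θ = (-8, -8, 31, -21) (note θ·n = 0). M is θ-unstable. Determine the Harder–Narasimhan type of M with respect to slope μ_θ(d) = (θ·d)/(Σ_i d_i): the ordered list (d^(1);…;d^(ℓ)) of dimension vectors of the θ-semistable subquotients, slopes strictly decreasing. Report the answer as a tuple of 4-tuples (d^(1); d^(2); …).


Via rank(M_{q-1}∘⋯∘M_p): M ≅ I[1,3], I[2,3], I[2,4]^2, I[4,4]^2.
μ_θ-semistable layers: μ^(1)=31; μ^(2)=5; μ^(3)=-8; μ^(4)=-21

((0, 0, 2, 0); (0, 0, 2, 2); (1, 4, 0, 0); (0, 0, 0, 2))


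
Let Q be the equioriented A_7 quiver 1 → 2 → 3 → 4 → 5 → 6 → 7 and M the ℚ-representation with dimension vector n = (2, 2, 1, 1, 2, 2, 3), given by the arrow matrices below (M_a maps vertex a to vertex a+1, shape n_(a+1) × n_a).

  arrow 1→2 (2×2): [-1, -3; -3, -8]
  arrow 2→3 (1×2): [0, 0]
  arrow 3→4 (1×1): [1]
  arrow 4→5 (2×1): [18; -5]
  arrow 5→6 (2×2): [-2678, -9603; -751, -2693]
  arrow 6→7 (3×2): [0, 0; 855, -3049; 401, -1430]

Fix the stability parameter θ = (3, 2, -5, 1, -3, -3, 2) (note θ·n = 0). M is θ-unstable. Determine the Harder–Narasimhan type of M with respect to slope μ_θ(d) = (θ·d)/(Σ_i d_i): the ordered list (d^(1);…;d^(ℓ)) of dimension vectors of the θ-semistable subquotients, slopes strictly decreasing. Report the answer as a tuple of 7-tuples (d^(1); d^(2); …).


Interval decomposition of M: I[1,2]^2, I[3,7], I[5,7], I[7,7].
HN type (ℓ=5): μ^(1)=5/2; μ^(2)=2; μ^(3)=-5/3; μ^(4)=-3; μ^(5)=-5

((2, 2, 0, 0, 0, 0, 0); (0, 0, 0, 0, 0, 0, 3); (0, 0, 0, 1, 1, 1, 0); (0, 0, 0, 0, 1, 1, 0); (0, 0, 1, 0, 0, 0, 0))


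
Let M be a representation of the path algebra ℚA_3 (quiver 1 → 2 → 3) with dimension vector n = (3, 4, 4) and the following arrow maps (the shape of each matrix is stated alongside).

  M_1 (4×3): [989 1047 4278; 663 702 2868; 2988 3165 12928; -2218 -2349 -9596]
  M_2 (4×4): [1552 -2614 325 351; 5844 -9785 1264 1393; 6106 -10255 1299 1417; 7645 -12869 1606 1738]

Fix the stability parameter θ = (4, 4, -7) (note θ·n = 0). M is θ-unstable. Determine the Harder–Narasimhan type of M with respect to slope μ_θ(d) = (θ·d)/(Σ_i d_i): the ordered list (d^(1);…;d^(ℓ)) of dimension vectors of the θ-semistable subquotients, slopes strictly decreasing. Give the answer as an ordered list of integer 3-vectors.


Interval decomposition of M: I[1,3]^3, I[2,3].
HN type (ℓ=2): μ^(1)=1/3; μ^(2)=-3/2

((3, 3, 3); (0, 1, 1))


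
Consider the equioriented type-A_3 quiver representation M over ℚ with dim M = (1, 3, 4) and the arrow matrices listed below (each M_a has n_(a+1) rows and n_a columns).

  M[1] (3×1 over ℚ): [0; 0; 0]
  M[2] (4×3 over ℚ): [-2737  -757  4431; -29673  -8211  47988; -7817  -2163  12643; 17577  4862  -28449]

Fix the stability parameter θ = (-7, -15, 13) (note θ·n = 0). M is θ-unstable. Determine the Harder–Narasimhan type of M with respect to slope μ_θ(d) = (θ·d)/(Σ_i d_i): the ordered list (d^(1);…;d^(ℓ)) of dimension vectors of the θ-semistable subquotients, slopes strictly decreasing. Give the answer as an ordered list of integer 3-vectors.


Interval decomposition of M: I[1,1], I[2,3]^3, I[3,3].
HN type (ℓ=3): μ^(1)=13; μ^(2)=-7; μ^(3)=-15

((0, 0, 4); (1, 0, 0); (0, 3, 0))


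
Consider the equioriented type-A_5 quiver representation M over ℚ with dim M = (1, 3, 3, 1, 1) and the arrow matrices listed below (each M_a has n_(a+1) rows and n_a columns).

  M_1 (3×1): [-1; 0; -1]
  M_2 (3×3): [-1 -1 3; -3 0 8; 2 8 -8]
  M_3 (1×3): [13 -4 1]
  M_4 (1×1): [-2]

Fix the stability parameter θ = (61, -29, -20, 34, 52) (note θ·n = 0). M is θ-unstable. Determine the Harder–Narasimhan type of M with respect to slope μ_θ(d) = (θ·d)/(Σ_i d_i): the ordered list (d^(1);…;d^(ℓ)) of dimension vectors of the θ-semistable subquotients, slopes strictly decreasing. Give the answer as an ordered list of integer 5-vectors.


Interval decomposition of M: I[1,3], I[2,2], I[2,5], I[3,3].
HN type (ℓ=5): μ^(1)=52; μ^(2)=34; μ^(3)=4; μ^(4)=-20; μ^(5)=-29

((0, 0, 0, 0, 1); (0, 0, 0, 1, 0); (1, 1, 1, 0, 0); (0, 0, 2, 0, 0); (0, 2, 0, 0, 0))


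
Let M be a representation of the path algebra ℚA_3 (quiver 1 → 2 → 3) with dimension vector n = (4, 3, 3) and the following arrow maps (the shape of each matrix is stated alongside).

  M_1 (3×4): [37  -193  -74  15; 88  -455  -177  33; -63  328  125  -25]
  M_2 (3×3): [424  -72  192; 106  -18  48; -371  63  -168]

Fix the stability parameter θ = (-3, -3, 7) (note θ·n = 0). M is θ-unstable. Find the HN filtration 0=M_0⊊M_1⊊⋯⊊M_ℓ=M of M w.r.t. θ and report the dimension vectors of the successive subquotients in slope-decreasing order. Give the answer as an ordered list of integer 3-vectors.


Interval decomposition of M: I[1,1], I[1,2]^2, I[1,3], I[3,3]^2.
HN type (ℓ=2): μ^(1)=7; μ^(2)=-3

((0, 0, 3); (4, 3, 0))


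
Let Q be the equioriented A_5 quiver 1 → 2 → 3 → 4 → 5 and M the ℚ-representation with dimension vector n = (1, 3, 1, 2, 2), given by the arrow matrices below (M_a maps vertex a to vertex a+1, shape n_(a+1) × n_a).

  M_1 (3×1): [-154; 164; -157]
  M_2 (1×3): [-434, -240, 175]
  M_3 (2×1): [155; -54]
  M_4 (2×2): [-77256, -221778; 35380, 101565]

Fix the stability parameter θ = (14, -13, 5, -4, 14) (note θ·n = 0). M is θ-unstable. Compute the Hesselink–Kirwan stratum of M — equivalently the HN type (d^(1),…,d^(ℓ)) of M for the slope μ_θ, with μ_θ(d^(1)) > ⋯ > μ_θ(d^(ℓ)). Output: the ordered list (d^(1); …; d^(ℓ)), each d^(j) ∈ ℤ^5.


Via rank(M_{q-1}∘⋯∘M_p): M ≅ I[1,5], I[2,2]^2, I[4,4], I[5,5].
μ_θ-semistable layers: μ^(1)=14; μ^(2)=1/2; μ^(3)=-4; μ^(4)=-13

((0, 0, 0, 0, 2); (1, 1, 1, 1, 0); (0, 0, 0, 1, 0); (0, 2, 0, 0, 0))


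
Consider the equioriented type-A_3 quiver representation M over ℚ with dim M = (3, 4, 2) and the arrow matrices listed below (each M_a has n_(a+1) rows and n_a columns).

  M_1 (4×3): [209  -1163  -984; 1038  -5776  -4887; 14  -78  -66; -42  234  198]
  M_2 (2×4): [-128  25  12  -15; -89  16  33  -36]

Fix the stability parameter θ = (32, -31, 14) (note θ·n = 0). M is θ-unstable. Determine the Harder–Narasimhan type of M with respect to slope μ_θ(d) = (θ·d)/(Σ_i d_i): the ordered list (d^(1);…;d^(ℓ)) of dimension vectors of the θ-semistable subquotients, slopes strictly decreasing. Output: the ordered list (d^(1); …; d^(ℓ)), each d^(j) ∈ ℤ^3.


Via rank(M_{q-1}∘⋯∘M_p): M ≅ I[1,1], I[1,3]^2, I[2,2]^2.
μ_θ-semistable layers: μ^(1)=32; μ^(2)=14; μ^(3)=1/2; μ^(4)=-31

((1, 0, 0); (0, 0, 2); (2, 2, 0); (0, 2, 0))


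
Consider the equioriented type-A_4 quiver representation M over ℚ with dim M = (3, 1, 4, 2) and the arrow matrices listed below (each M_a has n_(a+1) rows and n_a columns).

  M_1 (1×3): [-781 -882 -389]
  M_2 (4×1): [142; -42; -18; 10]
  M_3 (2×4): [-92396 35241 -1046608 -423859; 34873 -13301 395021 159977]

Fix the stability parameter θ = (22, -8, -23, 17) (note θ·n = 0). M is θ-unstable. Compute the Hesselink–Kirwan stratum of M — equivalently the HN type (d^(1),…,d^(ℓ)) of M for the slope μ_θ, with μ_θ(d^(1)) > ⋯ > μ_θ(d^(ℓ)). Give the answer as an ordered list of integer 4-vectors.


Via rank(M_{q-1}∘⋯∘M_p): M ≅ I[1,1]^2, I[1,3], I[3,3], I[3,4]^2.
μ_θ-semistable layers: μ^(1)=22; μ^(2)=17; μ^(3)=-3; μ^(4)=-23

((2, 0, 0, 0); (0, 0, 0, 2); (1, 1, 1, 0); (0, 0, 3, 0))


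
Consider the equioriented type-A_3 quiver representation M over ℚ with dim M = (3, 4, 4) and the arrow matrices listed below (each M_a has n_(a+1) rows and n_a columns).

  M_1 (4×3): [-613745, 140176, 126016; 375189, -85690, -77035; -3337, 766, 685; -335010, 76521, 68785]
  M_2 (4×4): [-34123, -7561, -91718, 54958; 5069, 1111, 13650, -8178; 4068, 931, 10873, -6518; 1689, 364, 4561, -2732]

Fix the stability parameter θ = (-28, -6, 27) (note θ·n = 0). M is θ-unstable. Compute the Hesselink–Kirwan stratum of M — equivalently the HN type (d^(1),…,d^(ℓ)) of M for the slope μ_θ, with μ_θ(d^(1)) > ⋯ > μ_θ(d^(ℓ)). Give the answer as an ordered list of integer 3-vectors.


Via rank(M_{q-1}∘⋯∘M_p): M ≅ I[1,2], I[1,3]^2, I[2,2], I[3,3]^2.
μ_θ-semistable layers: μ^(1)=27; μ^(2)=-6; μ^(3)=-28

((0, 0, 4); (0, 4, 0); (3, 0, 0))


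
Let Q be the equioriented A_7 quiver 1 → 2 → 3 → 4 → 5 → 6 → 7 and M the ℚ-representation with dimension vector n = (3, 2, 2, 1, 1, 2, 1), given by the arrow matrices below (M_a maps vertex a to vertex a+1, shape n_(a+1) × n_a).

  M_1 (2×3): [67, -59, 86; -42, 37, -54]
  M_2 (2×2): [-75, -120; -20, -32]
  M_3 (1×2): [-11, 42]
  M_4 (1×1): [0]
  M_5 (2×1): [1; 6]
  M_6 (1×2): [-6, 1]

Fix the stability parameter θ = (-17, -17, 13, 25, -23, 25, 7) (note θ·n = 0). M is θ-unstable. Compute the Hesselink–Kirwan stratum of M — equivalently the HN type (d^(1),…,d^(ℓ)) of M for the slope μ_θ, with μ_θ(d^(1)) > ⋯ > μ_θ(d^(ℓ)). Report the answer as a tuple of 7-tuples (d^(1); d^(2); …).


Barcode: M ≅ I[1,1], I[1,2], I[1,4], I[3,3], I[5,6], I[6,7]. HN layers by μ_θ (5 steps, strictly decreasing):
  μ^(1)=25; μ^(2)=16; μ^(3)=13; μ^(4)=-17; μ^(5)=-23

((0, 0, 0, 1, 0, 1, 0); (0, 0, 0, 0, 0, 1, 1); (0, 0, 2, 0, 0, 0, 0); (3, 2, 0, 0, 0, 0, 0); (0, 0, 0, 0, 1, 0, 0))


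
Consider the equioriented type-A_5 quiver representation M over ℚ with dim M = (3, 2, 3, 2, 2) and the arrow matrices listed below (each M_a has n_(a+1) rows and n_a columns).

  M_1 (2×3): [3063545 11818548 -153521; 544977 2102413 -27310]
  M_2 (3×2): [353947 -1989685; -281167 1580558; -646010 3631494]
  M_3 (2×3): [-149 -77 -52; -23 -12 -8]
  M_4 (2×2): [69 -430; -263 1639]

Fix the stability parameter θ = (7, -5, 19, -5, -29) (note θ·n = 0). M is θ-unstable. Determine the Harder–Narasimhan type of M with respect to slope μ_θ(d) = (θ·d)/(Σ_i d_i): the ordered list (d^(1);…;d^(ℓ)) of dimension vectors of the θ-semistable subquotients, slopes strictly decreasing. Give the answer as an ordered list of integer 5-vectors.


Via rank(M_{q-1}∘⋯∘M_p): M ≅ I[1,1], I[1,5]^2, I[3,3].
μ_θ-semistable layers: μ^(1)=19; μ^(2)=7; μ^(3)=-13/5

((0, 0, 1, 0, 0); (1, 0, 0, 0, 0); (2, 2, 2, 2, 2))


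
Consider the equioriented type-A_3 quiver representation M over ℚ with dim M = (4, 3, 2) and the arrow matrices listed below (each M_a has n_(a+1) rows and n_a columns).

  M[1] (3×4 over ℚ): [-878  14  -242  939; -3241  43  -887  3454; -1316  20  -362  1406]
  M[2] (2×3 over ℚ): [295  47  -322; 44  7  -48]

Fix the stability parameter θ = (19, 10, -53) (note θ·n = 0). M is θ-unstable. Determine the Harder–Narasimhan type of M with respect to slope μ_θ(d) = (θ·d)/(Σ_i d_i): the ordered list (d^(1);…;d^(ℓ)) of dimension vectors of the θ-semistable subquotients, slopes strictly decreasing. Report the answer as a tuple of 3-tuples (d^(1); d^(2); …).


Via rank(M_{q-1}∘⋯∘M_p): M ≅ I[1,1], I[1,2], I[1,3]^2.
μ_θ-semistable layers: μ^(1)=19; μ^(2)=29/2; μ^(3)=-8

((1, 0, 0); (1, 1, 0); (2, 2, 2))


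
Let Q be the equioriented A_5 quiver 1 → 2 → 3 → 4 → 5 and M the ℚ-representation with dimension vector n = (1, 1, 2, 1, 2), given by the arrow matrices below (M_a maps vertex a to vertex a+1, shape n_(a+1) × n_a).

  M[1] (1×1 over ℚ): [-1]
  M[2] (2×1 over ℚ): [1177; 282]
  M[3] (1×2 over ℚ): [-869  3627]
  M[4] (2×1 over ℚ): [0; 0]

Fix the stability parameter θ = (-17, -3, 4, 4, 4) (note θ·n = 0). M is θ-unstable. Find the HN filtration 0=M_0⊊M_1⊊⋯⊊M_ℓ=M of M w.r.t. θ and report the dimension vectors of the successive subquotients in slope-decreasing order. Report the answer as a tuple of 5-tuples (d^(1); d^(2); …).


Barcode: M ≅ I[1,4], I[3,3], I[5,5]^2. HN layers by μ_θ (3 steps, strictly decreasing):
  μ^(1)=4; μ^(2)=-3; μ^(3)=-17

((0, 0, 2, 1, 2); (0, 1, 0, 0, 0); (1, 0, 0, 0, 0))


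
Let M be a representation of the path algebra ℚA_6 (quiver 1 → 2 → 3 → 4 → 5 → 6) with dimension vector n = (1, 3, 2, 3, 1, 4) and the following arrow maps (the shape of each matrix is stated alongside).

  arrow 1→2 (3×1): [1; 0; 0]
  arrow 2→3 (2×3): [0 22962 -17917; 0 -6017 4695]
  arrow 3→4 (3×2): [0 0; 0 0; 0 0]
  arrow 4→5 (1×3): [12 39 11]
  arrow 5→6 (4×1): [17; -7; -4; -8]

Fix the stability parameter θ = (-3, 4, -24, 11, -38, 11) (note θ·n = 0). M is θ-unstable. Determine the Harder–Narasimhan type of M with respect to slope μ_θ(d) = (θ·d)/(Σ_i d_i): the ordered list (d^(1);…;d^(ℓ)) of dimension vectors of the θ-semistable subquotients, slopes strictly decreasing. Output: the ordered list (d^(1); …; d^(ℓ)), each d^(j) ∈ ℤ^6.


Barcode: M ≅ I[1,2], I[2,3]^2, I[4,4]^2, I[4,6], I[6,6]^3. HN layers by μ_θ (5 steps, strictly decreasing):
  μ^(1)=11; μ^(2)=4; μ^(3)=-3; μ^(4)=-10; μ^(5)=-27/2

((0, 0, 0, 2, 0, 4); (0, 1, 0, 0, 0, 0); (1, 0, 0, 0, 0, 0); (0, 2, 2, 0, 0, 0); (0, 0, 0, 1, 1, 0))


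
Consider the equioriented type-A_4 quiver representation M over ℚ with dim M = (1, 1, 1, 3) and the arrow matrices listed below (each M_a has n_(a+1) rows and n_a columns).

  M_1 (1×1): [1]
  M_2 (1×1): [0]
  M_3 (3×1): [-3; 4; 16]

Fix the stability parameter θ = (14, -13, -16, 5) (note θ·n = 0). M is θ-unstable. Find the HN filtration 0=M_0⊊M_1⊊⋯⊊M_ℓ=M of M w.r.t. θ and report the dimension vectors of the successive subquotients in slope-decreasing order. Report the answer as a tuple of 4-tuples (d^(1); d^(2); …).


Via rank(M_{q-1}∘⋯∘M_p): M ≅ I[1,2], I[3,4], I[4,4]^2.
μ_θ-semistable layers: μ^(1)=5; μ^(2)=1/2; μ^(3)=-16

((0, 0, 0, 3); (1, 1, 0, 0); (0, 0, 1, 0))


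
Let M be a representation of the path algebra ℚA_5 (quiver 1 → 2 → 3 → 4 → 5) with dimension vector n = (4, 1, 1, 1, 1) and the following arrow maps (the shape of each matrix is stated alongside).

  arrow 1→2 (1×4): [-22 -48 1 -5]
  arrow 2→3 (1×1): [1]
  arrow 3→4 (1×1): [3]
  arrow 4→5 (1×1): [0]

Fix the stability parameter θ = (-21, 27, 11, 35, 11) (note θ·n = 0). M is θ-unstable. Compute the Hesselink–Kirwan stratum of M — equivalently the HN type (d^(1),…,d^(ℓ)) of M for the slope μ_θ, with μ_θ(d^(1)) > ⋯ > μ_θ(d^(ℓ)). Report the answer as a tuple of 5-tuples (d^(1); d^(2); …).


Interval decomposition of M: I[1,1]^3, I[1,4], I[5,5].
HN type (ℓ=4): μ^(1)=35; μ^(2)=19; μ^(3)=11; μ^(4)=-21

((0, 0, 0, 1, 0); (0, 1, 1, 0, 0); (0, 0, 0, 0, 1); (4, 0, 0, 0, 0))


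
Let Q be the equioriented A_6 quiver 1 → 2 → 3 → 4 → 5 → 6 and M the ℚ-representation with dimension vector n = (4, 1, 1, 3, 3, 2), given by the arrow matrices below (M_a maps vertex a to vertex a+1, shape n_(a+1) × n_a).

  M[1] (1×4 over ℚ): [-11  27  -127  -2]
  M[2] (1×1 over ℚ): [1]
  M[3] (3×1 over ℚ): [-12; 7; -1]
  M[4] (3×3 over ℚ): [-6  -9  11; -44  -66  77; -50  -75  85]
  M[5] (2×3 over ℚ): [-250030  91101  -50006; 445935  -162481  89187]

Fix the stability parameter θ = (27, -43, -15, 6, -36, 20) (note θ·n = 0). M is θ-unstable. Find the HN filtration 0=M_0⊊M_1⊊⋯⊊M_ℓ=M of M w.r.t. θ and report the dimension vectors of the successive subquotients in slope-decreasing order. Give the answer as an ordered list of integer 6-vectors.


Barcode: M ≅ I[1,1]^3, I[1,6], I[4,4], I[4,5], I[5,6]. HN layers by μ_θ (6 steps, strictly decreasing):
  μ^(1)=27; μ^(2)=20; μ^(3)=6; μ^(4)=-61/5; μ^(5)=-15; μ^(6)=-36

((3, 0, 0, 0, 0, 0); (0, 0, 0, 0, 0, 2); (0, 0, 0, 1, 0, 0); (1, 1, 1, 1, 1, 0); (0, 0, 0, 1, 1, 0); (0, 0, 0, 0, 1, 0))


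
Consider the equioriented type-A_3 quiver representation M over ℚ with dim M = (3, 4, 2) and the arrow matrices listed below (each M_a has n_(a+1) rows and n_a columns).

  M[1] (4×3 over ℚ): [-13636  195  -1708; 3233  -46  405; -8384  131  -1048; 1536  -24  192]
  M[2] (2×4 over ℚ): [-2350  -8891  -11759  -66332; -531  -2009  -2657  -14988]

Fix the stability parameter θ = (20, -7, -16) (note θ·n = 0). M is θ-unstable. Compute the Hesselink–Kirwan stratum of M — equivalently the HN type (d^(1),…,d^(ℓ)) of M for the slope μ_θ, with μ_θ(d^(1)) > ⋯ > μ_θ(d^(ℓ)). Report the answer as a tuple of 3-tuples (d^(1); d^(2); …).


Interval decomposition of M: I[1,1], I[1,3]^2, I[2,2]^2.
HN type (ℓ=3): μ^(1)=20; μ^(2)=-1; μ^(3)=-7

((1, 0, 0); (2, 2, 2); (0, 2, 0))


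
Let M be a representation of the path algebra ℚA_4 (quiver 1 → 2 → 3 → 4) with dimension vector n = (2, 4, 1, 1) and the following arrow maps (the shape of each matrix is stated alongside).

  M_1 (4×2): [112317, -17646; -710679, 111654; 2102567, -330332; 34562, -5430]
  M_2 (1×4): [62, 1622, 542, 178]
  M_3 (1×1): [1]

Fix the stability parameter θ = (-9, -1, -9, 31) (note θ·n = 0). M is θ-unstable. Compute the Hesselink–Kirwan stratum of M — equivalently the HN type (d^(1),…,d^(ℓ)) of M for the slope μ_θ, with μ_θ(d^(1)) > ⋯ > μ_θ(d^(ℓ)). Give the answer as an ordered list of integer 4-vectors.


Interval decomposition of M: I[1,2], I[1,4], I[2,2]^2.
HN type (ℓ=4): μ^(1)=31; μ^(2)=-1; μ^(3)=-5; μ^(4)=-9

((0, 0, 0, 1); (0, 3, 0, 0); (0, 1, 1, 0); (2, 0, 0, 0))


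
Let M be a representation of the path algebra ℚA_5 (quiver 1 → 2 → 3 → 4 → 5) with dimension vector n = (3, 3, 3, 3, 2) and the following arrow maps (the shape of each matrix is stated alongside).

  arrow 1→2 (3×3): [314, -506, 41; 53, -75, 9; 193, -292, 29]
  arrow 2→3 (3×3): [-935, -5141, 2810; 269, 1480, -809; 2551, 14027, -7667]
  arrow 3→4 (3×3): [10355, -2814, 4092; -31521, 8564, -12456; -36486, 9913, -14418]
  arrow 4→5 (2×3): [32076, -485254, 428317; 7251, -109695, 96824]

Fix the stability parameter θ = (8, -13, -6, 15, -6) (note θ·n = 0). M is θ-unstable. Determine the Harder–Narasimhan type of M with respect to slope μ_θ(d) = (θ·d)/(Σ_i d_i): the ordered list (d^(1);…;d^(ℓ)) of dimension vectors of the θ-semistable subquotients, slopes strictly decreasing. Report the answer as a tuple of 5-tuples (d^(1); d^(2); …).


Via rank(M_{q-1}∘⋯∘M_p): M ≅ I[1,3], I[1,4], I[1,5], I[4,5].
μ_θ-semistable layers: μ^(1)=15; μ^(2)=9/2; μ^(3)=-11/3

((0, 0, 0, 1, 0); (0, 0, 0, 2, 2); (3, 3, 3, 0, 0))


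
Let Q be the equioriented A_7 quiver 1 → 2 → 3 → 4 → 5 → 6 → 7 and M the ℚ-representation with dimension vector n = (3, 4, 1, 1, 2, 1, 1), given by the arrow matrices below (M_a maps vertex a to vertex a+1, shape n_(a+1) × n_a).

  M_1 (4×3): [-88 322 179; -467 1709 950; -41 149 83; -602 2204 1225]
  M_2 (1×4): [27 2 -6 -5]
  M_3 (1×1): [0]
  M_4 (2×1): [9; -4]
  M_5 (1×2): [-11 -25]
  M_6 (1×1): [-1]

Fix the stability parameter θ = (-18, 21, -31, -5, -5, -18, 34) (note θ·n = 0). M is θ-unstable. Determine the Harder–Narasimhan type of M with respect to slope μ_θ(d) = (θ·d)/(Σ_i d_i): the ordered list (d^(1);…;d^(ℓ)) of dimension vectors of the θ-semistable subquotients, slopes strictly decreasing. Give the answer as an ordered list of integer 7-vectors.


Interval decomposition of M: I[1,1], I[1,2], I[1,3], I[2,2]^2, I[4,7], I[5,5].
HN type (ℓ=5): μ^(1)=34; μ^(2)=21; μ^(3)=-5; μ^(4)=-28/3; μ^(5)=-18

((0, 0, 0, 0, 0, 0, 1); (0, 3, 0, 0, 0, 0, 0); (0, 1, 1, 0, 1, 0, 0); (0, 0, 0, 1, 1, 1, 0); (3, 0, 0, 0, 0, 0, 0))


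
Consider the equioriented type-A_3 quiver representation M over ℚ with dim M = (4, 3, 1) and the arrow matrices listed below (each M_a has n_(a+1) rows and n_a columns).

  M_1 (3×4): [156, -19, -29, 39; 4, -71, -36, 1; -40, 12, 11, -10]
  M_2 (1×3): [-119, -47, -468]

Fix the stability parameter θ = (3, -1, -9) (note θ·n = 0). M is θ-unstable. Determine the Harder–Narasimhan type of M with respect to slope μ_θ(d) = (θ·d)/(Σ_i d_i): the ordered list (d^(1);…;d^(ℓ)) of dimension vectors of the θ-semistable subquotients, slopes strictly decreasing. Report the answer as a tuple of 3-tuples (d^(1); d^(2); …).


Barcode: M ≅ I[1,1]^2, I[1,2], I[1,3], I[2,2]. HN layers by μ_θ (4 steps, strictly decreasing):
  μ^(1)=3; μ^(2)=1; μ^(3)=-1; μ^(4)=-7/3

((2, 0, 0); (1, 1, 0); (0, 1, 0); (1, 1, 1))


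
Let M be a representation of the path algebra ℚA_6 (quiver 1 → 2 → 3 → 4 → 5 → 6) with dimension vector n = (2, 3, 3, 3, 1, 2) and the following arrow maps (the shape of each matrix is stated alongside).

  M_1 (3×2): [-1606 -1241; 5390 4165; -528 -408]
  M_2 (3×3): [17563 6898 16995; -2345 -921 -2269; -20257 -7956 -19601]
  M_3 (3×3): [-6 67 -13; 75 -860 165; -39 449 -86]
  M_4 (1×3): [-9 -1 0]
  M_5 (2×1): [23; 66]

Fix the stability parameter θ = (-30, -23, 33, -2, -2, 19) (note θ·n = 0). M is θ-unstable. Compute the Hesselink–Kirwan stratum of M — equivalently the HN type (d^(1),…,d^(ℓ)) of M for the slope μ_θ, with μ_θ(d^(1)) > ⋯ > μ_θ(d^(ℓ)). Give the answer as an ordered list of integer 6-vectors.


Via rank(M_{q-1}∘⋯∘M_p): M ≅ I[1,1], I[1,6], I[2,2], I[2,3], I[3,4], I[4,4], I[6,6].
μ_θ-semistable layers: μ^(1)=33; μ^(2)=19; μ^(3)=31/2; μ^(4)=29/3; μ^(5)=-2; μ^(6)=-23; μ^(7)=-30

((0, 0, 1, 0, 0, 0); (0, 0, 0, 0, 0, 2); (0, 0, 1, 1, 0, 0); (0, 0, 1, 1, 1, 0); (0, 0, 0, 1, 0, 0); (0, 3, 0, 0, 0, 0); (2, 0, 0, 0, 0, 0))


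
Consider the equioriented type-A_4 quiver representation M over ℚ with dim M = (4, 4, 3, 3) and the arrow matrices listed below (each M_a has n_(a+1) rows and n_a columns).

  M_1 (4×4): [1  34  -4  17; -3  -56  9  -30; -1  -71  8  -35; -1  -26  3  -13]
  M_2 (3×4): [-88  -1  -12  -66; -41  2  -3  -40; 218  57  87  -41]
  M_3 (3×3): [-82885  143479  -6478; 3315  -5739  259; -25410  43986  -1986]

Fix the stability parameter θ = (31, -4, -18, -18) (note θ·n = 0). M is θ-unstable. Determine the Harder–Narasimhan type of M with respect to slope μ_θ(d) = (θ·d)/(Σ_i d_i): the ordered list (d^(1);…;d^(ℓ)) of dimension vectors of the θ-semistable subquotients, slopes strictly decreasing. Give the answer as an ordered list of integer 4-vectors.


Via rank(M_{q-1}∘⋯∘M_p): M ≅ I[1,2], I[1,3], I[1,4]^2, I[4,4].
μ_θ-semistable layers: μ^(1)=27/2; μ^(2)=3; μ^(3)=-9/4; μ^(4)=-18

((1, 1, 0, 0); (1, 1, 1, 0); (2, 2, 2, 2); (0, 0, 0, 1))
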